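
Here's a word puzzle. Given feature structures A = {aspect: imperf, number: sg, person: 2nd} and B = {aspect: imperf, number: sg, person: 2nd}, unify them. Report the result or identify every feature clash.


Compare features:
aspect: A=imperf vs B=imperf -> unified: imperf
number: A=sg vs B=sg -> unified: sg
person: A=2nd vs B=2nd -> unified: 2nd
No clashes found.

Unified: {aspect: imperf, number: sg, person: 2nd}


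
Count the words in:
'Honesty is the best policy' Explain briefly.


Split into words: Honesty | is | the | best | policy = 5 words.

5


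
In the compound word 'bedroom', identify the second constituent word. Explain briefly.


Split 'bedroom' into 'bed' + 'room'. The second part is 'room'.

room


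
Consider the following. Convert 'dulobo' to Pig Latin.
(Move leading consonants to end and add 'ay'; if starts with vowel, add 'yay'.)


'dulobo': move consonant cluster 'd' to end and add 'ay': 'uloboday'.

uloboday


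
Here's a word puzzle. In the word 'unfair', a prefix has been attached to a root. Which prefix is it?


The word 'unfair' = 'un' (prefix) + 'fair' (root). The prefix is 'un'.

un


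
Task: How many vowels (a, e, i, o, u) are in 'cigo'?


Vowels in 'cigo': i, o = 2 vowels.

2


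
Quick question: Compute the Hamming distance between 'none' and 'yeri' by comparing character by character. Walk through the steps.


Alignment:
Position 1: 'n' vs 'y' = DIFFER
Position 2: 'o' vs 'e' = DIFFER
Position 3: 'n' vs 'r' = DIFFER
Position 4: 'e' vs 'i' = DIFFER
Total differences: 4

4


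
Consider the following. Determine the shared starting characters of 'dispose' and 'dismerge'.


Compare from the start: 3 characters match: 'dis'. Mismatch at position 4: 'p' vs 'm'.

dis


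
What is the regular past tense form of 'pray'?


Apply rule: Add -ed. 'pray' becomes 'prayed'.

prayed


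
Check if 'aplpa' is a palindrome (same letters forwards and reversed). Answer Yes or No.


Forward: 'aplpa'
Reversed: 'aplpa'
They are identical.

Yes


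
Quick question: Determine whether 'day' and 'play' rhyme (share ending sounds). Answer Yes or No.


Rime (stressed vowel + following sounds) of 'day': -ay = /eɪ/
Rime of 'play': -ay = /eɪ/
/eɪ/ and /eɪ/ are the same ending sound, so the words rhyme.

Yes


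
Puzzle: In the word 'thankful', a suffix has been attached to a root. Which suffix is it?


The word 'thankful' = 'thank' (root) + '-ful' (suffix). The suffix is '-ful'.

ful


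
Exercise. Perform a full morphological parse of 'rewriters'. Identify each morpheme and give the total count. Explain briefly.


Step 1: Identify prefix: 're' (meaning: again)
Step 2: Identify root: 'write'
Step 3: Identify suffix(es): 'er, s'
Decomposition: re- (prefix: again) + write (root) + -er (suffix: one who) + -s (plural)
Total morphemes: 4

4 morphemes (re- (prefix: again) + write (root) + -er (suffix: one who) + -s (plural))


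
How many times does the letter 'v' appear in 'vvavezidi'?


Letter 'v' in 'vvavezidi': found at position(s) 1, 2, 4 = 3 occurrence(s).

3


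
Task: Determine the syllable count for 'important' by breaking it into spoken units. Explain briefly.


Break 'important' into syllables: im-por-tant -> im | por | tant = 3 syllables

3 syllables


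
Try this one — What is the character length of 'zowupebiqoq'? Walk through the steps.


Spell out 'zowupebiqoq' and number each letter: z(1), o(2), w(3), u(4), p(5), e(6), b(7), i(8), q(9), o(10), q(11). Total: 11 letters.

11


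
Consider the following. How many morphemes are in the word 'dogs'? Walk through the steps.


Decomposition: dog (root) + -s (plural) = 2 morpheme(s)

2 morphemes


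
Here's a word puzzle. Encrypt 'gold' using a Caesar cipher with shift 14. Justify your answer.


Shift each letter by 14: g -> u, o -> c, l -> z, d -> r. Result: 'uczr'.

uczr


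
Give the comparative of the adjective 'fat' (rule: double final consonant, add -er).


Apply comparative formation (double final consonant, add -er): 'fat' -> 'fatter'.

fatter


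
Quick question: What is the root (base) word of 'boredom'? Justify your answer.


Remove suffix '-dom' from 'boredom' to get root 'bore'.

bore


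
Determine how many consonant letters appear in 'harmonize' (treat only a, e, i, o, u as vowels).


Consonants in 'harmonize': h, r, m, n, z = 5 consonants.

5


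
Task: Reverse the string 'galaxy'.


Reverse 'galaxy' character by character: 'yxalag'.

yxalag


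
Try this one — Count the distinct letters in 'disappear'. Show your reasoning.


Unique letters in 'disappear': {a, d, e, i, p, r, s} = 7 distinct letters.

7


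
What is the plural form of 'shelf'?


Apply rule: Change -f to -ves. 'shelf' becomes 'shelves'.

shelves


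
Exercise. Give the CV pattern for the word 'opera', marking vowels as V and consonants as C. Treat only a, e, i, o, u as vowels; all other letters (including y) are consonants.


Letter mapping: o = V, p = C, e = V, r = C, a = V.

VCVCV


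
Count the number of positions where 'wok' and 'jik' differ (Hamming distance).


Alignment:
Position 1: 'w' vs 'j' = DIFFER
Position 2: 'o' vs 'i' = DIFFER
Position 3: 'k' vs 'k' = match
Total differences: 2

2


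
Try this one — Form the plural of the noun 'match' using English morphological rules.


Apply rule: Add -es (sibilant/fricative ending). 'match' becomes 'matches'.

matches


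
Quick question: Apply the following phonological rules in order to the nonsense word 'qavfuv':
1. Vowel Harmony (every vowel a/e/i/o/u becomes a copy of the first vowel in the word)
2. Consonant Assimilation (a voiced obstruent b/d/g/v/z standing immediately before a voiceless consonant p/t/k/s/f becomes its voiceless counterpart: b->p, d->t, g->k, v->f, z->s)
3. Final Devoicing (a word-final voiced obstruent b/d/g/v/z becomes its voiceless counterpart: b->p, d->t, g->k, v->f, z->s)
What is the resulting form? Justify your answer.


Starting form: 'qavfuv'
Rule 1: Vowel Harmony: all vowels become 'a' (matching first vowel). 'qavfuv' -> 'qavfav'
Rule 2: Consonant Assimilation: voiced obstruent before voiceless consonant becomes voiceless ('vf' -> 'ff'). 'qavfav' -> 'qaffav'
Rule 3: Final Devoicing: word-final voiced obstruent 'v' becomes voiceless 'f'. 'qaffav' -> 'qaffaf'
Final form: 'qaffaf'

qaffaf


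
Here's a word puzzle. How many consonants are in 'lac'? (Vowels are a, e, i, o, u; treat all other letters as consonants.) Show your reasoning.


Consonants in 'lac': l, c = 2 consonants.

2


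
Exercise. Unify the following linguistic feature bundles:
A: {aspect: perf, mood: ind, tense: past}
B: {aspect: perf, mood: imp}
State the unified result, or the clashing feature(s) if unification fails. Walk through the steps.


Compare features:
aspect: A=perf vs B=perf -> unified: perf
mood: A=ind vs B=imp -> CLASH
tense: A=past vs B=_ -> unified: past
Clash detected on feature 'mood' (ind vs imp); unification fails.

CLASH on 'mood' (ind vs imp)


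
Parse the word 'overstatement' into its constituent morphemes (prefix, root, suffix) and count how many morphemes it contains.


Step 1: Identify prefix: 'over' (meaning: excessively)
Step 2: Identify root: 'state'
Step 3: Identify suffix(es): 'ment'
Decomposition: over- (prefix: excessively) + state (root) + -ment (suffix: action/result)
Total morphemes: 3

3 morphemes (over- (prefix: excessively) + state (root) + -ment (suffix: action/result))


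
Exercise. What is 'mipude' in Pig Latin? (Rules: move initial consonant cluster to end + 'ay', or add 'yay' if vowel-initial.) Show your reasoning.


'mipude': move consonant cluster 'm' to end and add 'ay': 'ipudemay'.

ipudemay


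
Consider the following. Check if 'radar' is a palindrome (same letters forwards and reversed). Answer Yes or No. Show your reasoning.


Forward: 'radar'
Reversed: 'radar'
They are identical.

Yes


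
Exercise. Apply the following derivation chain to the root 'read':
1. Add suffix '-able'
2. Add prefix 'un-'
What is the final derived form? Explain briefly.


Step 1: Add suffix '-able' to 'read' = 'readable'
Step 2: Add prefix 'un-' to 'readable' = 'unreadable'

unreadable


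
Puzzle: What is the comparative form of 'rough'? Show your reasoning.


Apply comparative formation (add -er): 'rough' -> 'rougher'.

rougher


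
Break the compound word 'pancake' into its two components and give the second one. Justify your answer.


Split 'pancake' into 'pan' + 'cake'. The second part is 'cake'.

cake


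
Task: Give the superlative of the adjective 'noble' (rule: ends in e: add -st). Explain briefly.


Apply superlative formation (ends in e: add -st): 'noble' -> 'noblest'.

noblest


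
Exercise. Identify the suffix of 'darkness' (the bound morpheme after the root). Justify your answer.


The word 'darkness' = 'dark' (root) + '-ness' (suffix). The suffix is '-ness'.

ness


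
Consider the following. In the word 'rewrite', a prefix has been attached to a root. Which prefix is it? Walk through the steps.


The word 'rewrite' = 're' (prefix) + 'write' (root). The prefix is 're'.

re


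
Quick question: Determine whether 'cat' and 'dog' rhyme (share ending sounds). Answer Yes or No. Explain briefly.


Rime (stressed vowel + following sounds) of 'cat': -at = /æt/
Rime of 'dog': -og = /ɒg/
/æt/ and /ɒg/ are different ending sounds, so the words do not rhyme.

No


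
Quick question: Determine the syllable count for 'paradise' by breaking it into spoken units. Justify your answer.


Break 'paradise' into syllables: par-a-dise -> par | a | dise = 3 syllables

3 syllables


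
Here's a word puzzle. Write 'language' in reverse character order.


Reverse 'language' character by character: 'egaugnal'.

egaugnal


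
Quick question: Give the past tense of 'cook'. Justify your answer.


Apply rule: Add -ed. 'cook' becomes 'cooked'.

cooked


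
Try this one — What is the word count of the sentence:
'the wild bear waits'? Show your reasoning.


Split into words: the | wild | bear | waits = 4 words.

4


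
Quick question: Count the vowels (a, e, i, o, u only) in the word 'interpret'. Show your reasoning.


Vowels in 'interpret': i, e, e = 3 vowels.

3


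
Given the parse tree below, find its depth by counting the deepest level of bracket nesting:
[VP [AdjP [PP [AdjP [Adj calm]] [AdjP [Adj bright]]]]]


Count bracket nesting levels:
'[' at pos 0: depth = 1
'[' at pos 4: depth = 2
'[' at pos 10: depth = 3
'[' at pos 14: depth = 4
'[' at pos 20: depth = 5
'[' at pos 32: depth = 4
'[' at pos 38: depth = 5
Maximum depth reached: 5

5


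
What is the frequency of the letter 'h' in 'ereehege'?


Letter 'h' in 'ereehege': found at position(s) 5 = 1 occurrence(s).

1


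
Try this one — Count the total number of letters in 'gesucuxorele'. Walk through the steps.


Spell out 'gesucuxorele' and number each letter: g(1), e(2), s(3), u(4), c(5), u(6), x(7), o(8), r(9), e(10), l(11), e(12). Total: 12 letters.

12


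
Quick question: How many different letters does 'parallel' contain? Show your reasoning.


Unique letters in 'parallel': {a, e, l, p, r} = 5 distinct letters.

5


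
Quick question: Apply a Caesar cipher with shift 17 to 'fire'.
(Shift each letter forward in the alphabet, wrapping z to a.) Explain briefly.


Shift each letter by 17: f -> w, i -> z, r -> i, e -> v. Result: 'wziv'.

wziv


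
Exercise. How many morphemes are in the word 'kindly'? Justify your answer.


Decomposition: kind (root) + -ly (suffix) = 2 morpheme(s)

2 morphemes


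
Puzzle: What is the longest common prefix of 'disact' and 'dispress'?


Compare from the start: 3 characters match: 'dis'. Mismatch at position 4: 'a' vs 'p'.

dis


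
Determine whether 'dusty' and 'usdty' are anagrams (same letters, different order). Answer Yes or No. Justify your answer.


Sorted letters of 'dusty': 'dstuy'
Sorted letters of 'usdty': 'dstuy'
They match.

Yes


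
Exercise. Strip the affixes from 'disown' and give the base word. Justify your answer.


Remove prefix 'dis' from 'disown' to get root 'own'.

own


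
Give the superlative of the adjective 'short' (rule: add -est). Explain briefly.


Apply superlative formation (add -est): 'short' -> 'shortest'.

shortest


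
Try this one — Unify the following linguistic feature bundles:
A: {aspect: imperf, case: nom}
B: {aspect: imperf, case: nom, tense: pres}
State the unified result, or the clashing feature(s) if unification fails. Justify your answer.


Compare features:
aspect: A=imperf vs B=imperf -> unified: imperf
case: A=nom vs B=nom -> unified: nom
tense: A=_ vs B=pres -> unified: pres
No clashes found.

Unified: {aspect: imperf, case: nom, tense: pres}


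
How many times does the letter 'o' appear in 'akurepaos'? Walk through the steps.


Letter 'o' in 'akurepaos': found at position(s) 8 = 1 occurrence(s).

1


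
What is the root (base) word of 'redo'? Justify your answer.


Remove prefix 're' from 'redo' to get root 'do'.

do


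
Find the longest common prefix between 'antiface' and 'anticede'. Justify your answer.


Compare from the start: 4 characters match: 'anti'. Mismatch at position 5: 'f' vs 'c'.

anti


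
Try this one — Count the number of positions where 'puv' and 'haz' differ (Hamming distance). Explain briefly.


Alignment:
Position 1: 'p' vs 'h' = DIFFER
Position 2: 'u' vs 'a' = DIFFER
Position 3: 'v' vs 'z' = DIFFER
Total differences: 3

3


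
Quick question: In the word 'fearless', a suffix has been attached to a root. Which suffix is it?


The word 'fearless' = 'fear' (root) + '-less' (suffix). The suffix is '-less'.

less


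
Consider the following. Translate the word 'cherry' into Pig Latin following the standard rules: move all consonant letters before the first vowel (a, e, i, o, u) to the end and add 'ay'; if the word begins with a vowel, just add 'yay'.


'cherry': move consonant cluster 'ch' to end and add 'ay': 'errychay'.

errychay


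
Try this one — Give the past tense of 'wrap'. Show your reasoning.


Apply rule: Double final consonant and add -ed. 'wrap' becomes 'wrapped'.

wrapped


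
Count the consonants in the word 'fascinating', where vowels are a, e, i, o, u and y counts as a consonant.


Consonants in 'fascinating': f, s, c, n, t, n, g = 7 consonants.

7


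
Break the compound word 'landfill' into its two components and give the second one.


Split 'landfill' into 'land' + 'fill'. The second part is 'fill'.

fill


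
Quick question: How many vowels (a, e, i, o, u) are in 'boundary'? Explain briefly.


Vowels in 'boundary': o, u, a = 3 vowels.

3


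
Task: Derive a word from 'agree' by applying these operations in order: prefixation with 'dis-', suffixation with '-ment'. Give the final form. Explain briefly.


Step 1: Add prefix 'dis-' to 'agree' = 'disagree'
Step 2: Add suffix '-ment' to 'disagree' = 'disagreement'

disagreement


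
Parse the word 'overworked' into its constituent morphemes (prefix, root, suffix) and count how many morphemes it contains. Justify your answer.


Step 1: Identify prefix: 'over' (meaning: excessively)
Step 2: Identify root: 'work'
Step 3: Identify suffix(es): 'ed'
Decomposition: over- (prefix: excessively) + work (root) + -ed (suffix: past)
Total morphemes: 3

3 morphemes (over- (prefix: excessively) + work (root) + -ed (suffix: past))


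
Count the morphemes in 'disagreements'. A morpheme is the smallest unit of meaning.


Decomposition: dis- (prefix) + agree (root) + -ment (suffix) + -s (plural) = 4 morpheme(s)

4 morphemes


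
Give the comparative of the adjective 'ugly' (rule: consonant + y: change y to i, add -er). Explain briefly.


Apply comparative formation (consonant + y: change y to i, add -er): 'ugly' -> 'uglier'.

uglier


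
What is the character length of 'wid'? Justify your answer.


Spell out 'wid' and number each letter: w(1), i(2), d(3). Total: 3 letters.

3


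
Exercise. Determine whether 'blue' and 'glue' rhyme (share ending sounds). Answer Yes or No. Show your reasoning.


Rime (stressed vowel + following sounds) of 'blue': -ue = /uː/
Rime of 'glue': -ue = /uː/
/uː/ and /uː/ are the same ending sound, so the words rhyme.

Yes


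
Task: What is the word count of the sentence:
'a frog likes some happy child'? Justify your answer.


Split into words: a | frog | likes | some | happy | child = 6 words.

6


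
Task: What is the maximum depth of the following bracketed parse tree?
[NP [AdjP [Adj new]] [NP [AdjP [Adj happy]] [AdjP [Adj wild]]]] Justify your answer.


Count bracket nesting levels:
'[' at pos 0: depth = 1
'[' at pos 4: depth = 2
'[' at pos 10: depth = 3
'[' at pos 21: depth = 2
'[' at pos 25: depth = 3
'[' at pos 31: depth = 4
'[' at pos 44: depth = 3
'[' at pos 50: depth = 4
Maximum depth reached: 4

4


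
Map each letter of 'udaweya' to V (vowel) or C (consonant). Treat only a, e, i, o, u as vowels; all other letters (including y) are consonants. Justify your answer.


Letter mapping: u = V, d = C, a = V, w = C, e = V, y = C, a = V.

VCVCVCV


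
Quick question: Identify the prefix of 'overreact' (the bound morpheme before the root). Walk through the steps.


The word 'overreact' = 'over' (prefix) + 'react' (root). The prefix is 'over'.

over


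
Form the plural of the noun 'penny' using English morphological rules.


Apply rule: Change -y to -ies (consonant + y). 'penny' becomes 'pennies'.

pennies


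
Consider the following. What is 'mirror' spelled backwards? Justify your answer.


Reverse 'mirror' character by character: 'rorrim'.

rorrim


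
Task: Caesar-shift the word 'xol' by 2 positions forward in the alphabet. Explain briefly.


Shift each letter by 2: x -> z, o -> q, l -> n. Result: 'zqn'.

zqn


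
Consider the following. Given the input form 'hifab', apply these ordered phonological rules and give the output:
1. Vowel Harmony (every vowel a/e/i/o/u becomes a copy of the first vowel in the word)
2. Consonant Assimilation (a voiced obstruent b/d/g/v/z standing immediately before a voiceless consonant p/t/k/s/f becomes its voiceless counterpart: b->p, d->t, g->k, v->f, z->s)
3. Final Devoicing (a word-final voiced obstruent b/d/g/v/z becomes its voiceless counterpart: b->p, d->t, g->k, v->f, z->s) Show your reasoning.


Starting form: 'hifab'
Rule 1: Vowel Harmony: all vowels become 'i' (matching first vowel). 'hifab' -> 'hifib'
Rule 2: Consonant Assimilation: no voiced obstruent (b/d/g/v/z) stands immediately before a voiceless consonant (p/t/k/s/f). No change.
Rule 3: Final Devoicing: word-final voiced obstruent 'b' becomes voiceless 'p'. 'hifib' -> 'hifip'
Final form: 'hifip'

hifip


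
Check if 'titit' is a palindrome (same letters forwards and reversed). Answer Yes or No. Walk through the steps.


Forward: 'titit'
Reversed: 'titit'
They are identical.

Yes


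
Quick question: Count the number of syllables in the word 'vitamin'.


Break 'vitamin' into syllables: vi-ta-min -> vi | ta | min = 3 syllables

3 syllables


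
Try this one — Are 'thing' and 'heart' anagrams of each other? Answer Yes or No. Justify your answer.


Sorted letters of 'thing': 'ghint'
Sorted letters of 'heart': 'aehrt'
They do not match.

No


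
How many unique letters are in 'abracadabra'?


Unique letters in 'abracadabra': {a, b, c, d, r} = 5 distinct letters.

5


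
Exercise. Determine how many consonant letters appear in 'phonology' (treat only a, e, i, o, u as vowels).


Consonants in 'phonology': p, h, n, l, g, y = 6 consonants.

6


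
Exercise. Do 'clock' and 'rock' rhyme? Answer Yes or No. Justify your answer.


Rime (stressed vowel + following sounds) of 'clock': -ock = /ɒk/
Rime of 'rock': -ock = /ɒk/
/ɒk/ and /ɒk/ are the same ending sound, so the words rhyme.

Yes


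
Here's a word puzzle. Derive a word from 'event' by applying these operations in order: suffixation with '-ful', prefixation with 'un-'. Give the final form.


Step 1: Add suffix '-ful' to 'event' = 'eventful'
Step 2: Add prefix 'un-' to 'eventful' = 'uneventful'

uneventful


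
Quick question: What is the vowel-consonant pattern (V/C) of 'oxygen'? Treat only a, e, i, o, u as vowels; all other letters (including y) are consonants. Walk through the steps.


Letter mapping: o = V, x = C, y = C, g = C, e = V, n = C.

VCCCVC


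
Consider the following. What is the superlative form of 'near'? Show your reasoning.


Apply superlative formation (add -est): 'near' -> 'nearest'.

nearest


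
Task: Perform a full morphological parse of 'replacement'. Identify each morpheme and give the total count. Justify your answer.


Step 1: Identify prefix: 're' (meaning: again)
Step 2: Identify root: 'place'
Step 3: Identify suffix(es): 'ment'
Decomposition: re- (prefix: again) + place (root) + -ment (suffix: action/result)
Total morphemes: 3

3 morphemes (re- (prefix: again) + place (root) + -ment (suffix: action/result))


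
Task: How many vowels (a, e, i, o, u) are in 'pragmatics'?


Vowels in 'pragmatics': a, a, i = 3 vowels.

3


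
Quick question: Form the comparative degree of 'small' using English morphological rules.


Apply comparative formation (add -er): 'small' -> 'smaller'.

smaller


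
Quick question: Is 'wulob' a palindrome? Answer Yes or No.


Forward: 'wulob'
Reversed: 'boluw'
They differ.

No


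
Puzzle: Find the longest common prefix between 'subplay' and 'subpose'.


Compare from the start: 4 characters match: 'subp'. Mismatch at position 5: 'l' vs 'o'.

subp


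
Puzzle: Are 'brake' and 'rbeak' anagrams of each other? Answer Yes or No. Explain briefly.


Sorted letters of 'brake': 'abekr'
Sorted letters of 'rbeak': 'abekr'
They match.

Yes


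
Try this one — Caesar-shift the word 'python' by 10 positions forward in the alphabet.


Shift each letter by 10: p -> z, y -> i, t -> d, h -> r, o -> y, n -> x. Result: 'zidryx'.

zidryx


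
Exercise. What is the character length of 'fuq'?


Spell out 'fuq' and number each letter: f(1), u(2), q(3). Total: 3 letters.

3


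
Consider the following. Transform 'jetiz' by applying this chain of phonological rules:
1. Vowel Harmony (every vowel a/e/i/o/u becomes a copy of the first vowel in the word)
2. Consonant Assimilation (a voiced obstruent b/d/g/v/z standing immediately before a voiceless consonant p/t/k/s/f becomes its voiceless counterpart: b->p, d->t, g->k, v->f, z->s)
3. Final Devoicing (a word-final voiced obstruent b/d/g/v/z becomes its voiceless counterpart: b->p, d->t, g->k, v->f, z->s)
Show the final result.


Starting form: 'jetiz'
Rule 1: Vowel Harmony: all vowels become 'e' (matching first vowel). 'jetiz' -> 'jetez'
Rule 2: Consonant Assimilation: no voiced obstruent (b/d/g/v/z) stands immediately before a voiceless consonant (p/t/k/s/f). No change.
Rule 3: Final Devoicing: word-final voiced obstruent 'z' becomes voiceless 's'. 'jetez' -> 'jetes'
Final form: 'jetes'

jetes


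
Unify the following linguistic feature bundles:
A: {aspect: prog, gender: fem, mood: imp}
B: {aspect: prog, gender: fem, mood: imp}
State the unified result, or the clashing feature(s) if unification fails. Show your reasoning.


Compare features:
aspect: A=prog vs B=prog -> unified: prog
gender: A=fem vs B=fem -> unified: fem
mood: A=imp vs B=imp -> unified: imp
No clashes found.

Unified: {aspect: prog, gender: fem, mood: imp}


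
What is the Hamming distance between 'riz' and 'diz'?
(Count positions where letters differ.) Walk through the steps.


Alignment:
Position 1: 'r' vs 'd' = DIFFER
Position 2: 'i' vs 'i' = match
Position 3: 'z' vs 'z' = match
Total differences: 1

1


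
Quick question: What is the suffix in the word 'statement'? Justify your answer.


The word 'statement' = 'state' (root) + '-ment' (suffix). The suffix is '-ment'.

ment


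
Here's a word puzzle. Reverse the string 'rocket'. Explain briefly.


Reverse 'rocket' character by character: 'tekcor'.

tekcor


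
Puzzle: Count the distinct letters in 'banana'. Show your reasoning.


Unique letters in 'banana': {a, b, n} = 3 distinct letters.

3


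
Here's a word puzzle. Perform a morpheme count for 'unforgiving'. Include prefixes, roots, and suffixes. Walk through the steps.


Decomposition: un- (prefix) + forgive (root) + -ing (suffix) = 3 morpheme(s)

3 morphemes


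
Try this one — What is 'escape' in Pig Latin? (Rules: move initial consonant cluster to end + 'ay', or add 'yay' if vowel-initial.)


'escape' starts with a vowel, so add 'yay': 'escapeyay'.

escapeyay


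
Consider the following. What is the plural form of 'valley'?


Apply rule: Add -s. 'valley' becomes 'valleys'.

valleys


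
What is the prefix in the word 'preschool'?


The word 'preschool' = 'pre' (prefix) + 'school' (root). The prefix is 'pre'.

pre


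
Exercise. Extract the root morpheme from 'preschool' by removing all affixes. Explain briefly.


Remove prefix 'pre' from 'preschool' to get root 'school'.

school


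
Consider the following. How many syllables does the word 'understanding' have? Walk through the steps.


Break 'understanding' into syllables: un-der-stand-ing -> un | der | stand | ing = 4 syllables

4 syllables


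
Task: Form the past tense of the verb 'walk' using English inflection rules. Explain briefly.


Apply rule: Add -ed. 'walk' becomes 'walked'.

walked


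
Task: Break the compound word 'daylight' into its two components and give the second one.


Split 'daylight' into 'day' + 'light'. The second part is 'light'.

light


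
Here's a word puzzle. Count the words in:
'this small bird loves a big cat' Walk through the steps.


Split into words: this | small | bird | loves | a | big | cat = 7 words.

7


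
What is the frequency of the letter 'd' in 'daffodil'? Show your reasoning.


Letter 'd' in 'daffodil': found at position(s) 1, 6 = 2 occurrence(s).

2


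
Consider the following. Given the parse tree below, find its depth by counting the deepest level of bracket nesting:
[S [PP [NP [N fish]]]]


Count bracket nesting levels:
'[' at pos 0: depth = 1
'[' at pos 3: depth = 2
'[' at pos 7: depth = 3
'[' at pos 11: depth = 4
Maximum depth reached: 4

4


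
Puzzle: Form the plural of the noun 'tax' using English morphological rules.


Apply rule: Add -es (sibilant/fricative ending). 'tax' becomes 'taxes'.

taxes


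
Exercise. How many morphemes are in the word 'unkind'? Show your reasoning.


Decomposition: un- (prefix) + kind (root) = 2 morpheme(s)

2 morphemes


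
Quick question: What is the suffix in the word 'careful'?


The word 'careful' = 'care' (root) + '-ful' (suffix). The suffix is '-ful'.

ful


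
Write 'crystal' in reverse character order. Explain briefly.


Reverse 'crystal' character by character: 'latsyrc'.

latsyrc


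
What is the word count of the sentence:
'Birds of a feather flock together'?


Split into words: Birds | of | a | feather | flock | together = 6 words.

6


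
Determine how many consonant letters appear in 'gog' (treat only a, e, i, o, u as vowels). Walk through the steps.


Consonants in 'gog': g, g = 2 consonants.

2


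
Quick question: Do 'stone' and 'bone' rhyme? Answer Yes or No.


Rime (stressed vowel + following sounds) of 'stone': -one = /oʊn/
Rime of 'bone': -one = /oʊn/
/oʊn/ and /oʊn/ are the same ending sound, so the words rhyme.

Yes


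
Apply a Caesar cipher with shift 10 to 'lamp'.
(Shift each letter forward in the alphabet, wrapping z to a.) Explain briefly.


Shift each letter by 10: l -> v, a -> k, m -> w, p -> z. Result: 'vkwz'.

vkwz


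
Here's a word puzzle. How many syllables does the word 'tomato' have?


Break 'tomato' into syllables: to-ma-to -> to | ma | to = 3 syllables

3 syllables


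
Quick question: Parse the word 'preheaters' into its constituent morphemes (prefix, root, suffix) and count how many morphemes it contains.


Step 1: Identify prefix: 'pre' (meaning: before)
Step 2: Identify root: 'heat'
Step 3: Identify suffix(es): 'er, s'
Decomposition: pre- (prefix: before) + heat (root) + -er (suffix: one who) + -s (plural)
Total morphemes: 4

4 morphemes (pre- (prefix: before) + heat (root) + -er (suffix: one who) + -s (plural))


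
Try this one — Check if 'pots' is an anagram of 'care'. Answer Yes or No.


Sorted letters of 'pots': 'opst'
Sorted letters of 'care': 'acer'
They do not match.

No


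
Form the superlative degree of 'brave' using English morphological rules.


Apply superlative formation (ends in e: add -st): 'brave' -> 'bravest'.

bravest


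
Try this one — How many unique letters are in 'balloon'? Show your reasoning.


Unique letters in 'balloon': {a, b, l, n, o} = 5 distinct letters.

5


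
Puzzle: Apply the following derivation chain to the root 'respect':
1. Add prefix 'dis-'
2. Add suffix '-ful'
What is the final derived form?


Step 1: Add prefix 'dis-' to 'respect' = 'disrespect'
Step 2: Add suffix '-ful' to 'disrespect' = 'disrespectful'

disrespectful


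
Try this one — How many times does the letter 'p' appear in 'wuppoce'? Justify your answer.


Letter 'p' in 'wuppoce': found at position(s) 3, 4 = 2 occurrence(s).

2


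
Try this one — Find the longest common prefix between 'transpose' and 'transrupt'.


Compare from the start: 5 characters match: 'trans'. Mismatch at position 6: 'p' vs 'r'.

trans


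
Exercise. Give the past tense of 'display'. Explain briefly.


Apply rule: Add -ed. 'display' becomes 'displayed'.

displayed


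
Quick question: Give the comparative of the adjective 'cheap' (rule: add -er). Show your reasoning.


Apply comparative formation (add -er): 'cheap' -> 'cheaper'.

cheaper


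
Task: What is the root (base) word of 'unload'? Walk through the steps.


Remove prefix 'un' from 'unload' to get root 'load'.

load


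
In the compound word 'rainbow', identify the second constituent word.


Split 'rainbow' into 'rain' + 'bow'. The second part is 'bow'.

bow


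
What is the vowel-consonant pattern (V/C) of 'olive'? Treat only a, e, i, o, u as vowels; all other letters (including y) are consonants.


Letter mapping: o = V, l = C, i = V, v = C, e = V.

VCVCV


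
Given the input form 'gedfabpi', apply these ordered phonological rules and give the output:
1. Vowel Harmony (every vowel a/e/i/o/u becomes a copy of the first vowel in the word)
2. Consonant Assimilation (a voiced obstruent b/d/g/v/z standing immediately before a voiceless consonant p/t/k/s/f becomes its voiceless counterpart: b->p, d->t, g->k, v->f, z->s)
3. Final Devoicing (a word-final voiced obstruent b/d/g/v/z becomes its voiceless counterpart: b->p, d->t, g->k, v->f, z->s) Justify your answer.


Starting form: 'gedfabpi'
Rule 1: Vowel Harmony: all vowels become 'e' (matching first vowel). 'gedfabpi' -> 'gedfebpe'
Rule 2: Consonant Assimilation: voiced obstruent before voiceless consonant becomes voiceless ('df' -> 'tf', 'bp' -> 'pp'). 'gedfebpe' -> 'getfeppe'
Rule 3: Final Devoicing: the word ends in the vowel 'e', not a consonant. No change.
Final form: 'getfeppe'

getfeppe


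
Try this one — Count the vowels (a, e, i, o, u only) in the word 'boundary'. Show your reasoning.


Vowels in 'boundary': o, u, a = 3 vowels.

3


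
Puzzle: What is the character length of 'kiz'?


Spell out 'kiz' and number each letter: k(1), i(2), z(3). Total: 3 letters.

3


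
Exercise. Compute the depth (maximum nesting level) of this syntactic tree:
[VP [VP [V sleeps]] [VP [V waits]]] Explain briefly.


Count bracket nesting levels:
'[' at pos 0: depth = 1
'[' at pos 4: depth = 2
'[' at pos 8: depth = 3
'[' at pos 20: depth = 2
'[' at pos 24: depth = 3
Maximum depth reached: 3

3


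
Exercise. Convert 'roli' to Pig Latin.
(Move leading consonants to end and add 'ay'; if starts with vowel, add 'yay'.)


'roli': move consonant cluster 'r' to end and add 'ay': 'oliray'.

oliray


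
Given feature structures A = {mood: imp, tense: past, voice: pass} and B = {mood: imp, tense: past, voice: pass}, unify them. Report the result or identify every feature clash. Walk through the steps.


Compare features:
mood: A=imp vs B=imp -> unified: imp
tense: A=past vs B=past -> unified: past
voice: A=pass vs B=pass -> unified: pass
No clashes found.

Unified: {mood: imp, tense: past, voice: pass}


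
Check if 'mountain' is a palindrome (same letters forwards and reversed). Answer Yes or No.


Forward: 'mountain'
Reversed: 'niatnuom'
They differ.

No


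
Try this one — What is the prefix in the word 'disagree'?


The word 'disagree' = 'dis' (prefix) + 'agree' (root). The prefix is 'dis'.

dis


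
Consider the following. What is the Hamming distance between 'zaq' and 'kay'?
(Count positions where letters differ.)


Alignment:
Position 1: 'z' vs 'k' = DIFFER
Position 2: 'a' vs 'a' = match
Position 3: 'q' vs 'y' = DIFFER
Total differences: 2

2


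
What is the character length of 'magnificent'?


Spell out 'magnificent' and number each letter: m(1), a(2), g(3), n(4), i(5), f(6), i(7), c(8), e(9), n(10), t(11). Total: 11 letters.

11


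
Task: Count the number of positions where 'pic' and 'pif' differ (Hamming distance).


Alignment:
Position 1: 'p' vs 'p' = match
Position 2: 'i' vs 'i' = match
Position 3: 'c' vs 'f' = DIFFER
Total differences: 1

1


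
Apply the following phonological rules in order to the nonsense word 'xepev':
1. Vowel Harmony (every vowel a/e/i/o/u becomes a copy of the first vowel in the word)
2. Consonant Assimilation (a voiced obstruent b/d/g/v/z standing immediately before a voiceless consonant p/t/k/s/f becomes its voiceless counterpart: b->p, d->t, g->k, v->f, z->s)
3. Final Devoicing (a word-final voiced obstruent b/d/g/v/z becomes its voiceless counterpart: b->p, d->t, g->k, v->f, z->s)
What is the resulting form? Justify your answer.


Starting form: 'xepev'
Rule 1: Vowel Harmony: all vowels already match. No change.
Rule 2: Consonant Assimilation: no voiced obstruent (b/d/g/v/z) stands immediately before a voiceless consonant (p/t/k/s/f). No change.
Rule 3: Final Devoicing: word-final voiced obstruent 'v' becomes voiceless 'f'. 'xepev' -> 'xepef'
Final form: 'xepef'

xepef


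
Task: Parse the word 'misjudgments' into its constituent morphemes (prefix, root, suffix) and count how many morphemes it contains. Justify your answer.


Step 1: Identify prefix: 'mis' (meaning: wrongly)
Step 2: Identify root: 'judge'
Step 3: Identify suffix(es): 'ment, s'
Decomposition: mis- (prefix: wrongly) + judge (root) + -ment (suffix: action/result) + -s (plural)
Total morphemes: 4

4 morphemes (mis- (prefix: wrongly) + judge (root) + -ment (suffix: action/result) + -s (plural))


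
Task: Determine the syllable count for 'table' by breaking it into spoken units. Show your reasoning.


Break 'table' into syllables: ta-ble -> ta | ble = 2 syllables

2 syllables


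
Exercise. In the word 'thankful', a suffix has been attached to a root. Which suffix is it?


The word 'thankful' = 'thank' (root) + '-ful' (suffix). The suffix is '-ful'.

ful


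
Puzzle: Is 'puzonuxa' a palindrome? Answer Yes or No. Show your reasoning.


Forward: 'puzonuxa'
Reversed: 'axunozup'
They differ.

No


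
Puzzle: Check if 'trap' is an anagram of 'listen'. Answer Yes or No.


Sorted letters of 'trap': 'aprt'
Sorted letters of 'listen': 'eilnst'
They do not match.

No


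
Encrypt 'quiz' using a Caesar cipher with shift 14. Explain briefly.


Shift each letter by 14: q -> e, u -> i, i -> w, z -> n. Result: 'eiwn'.

eiwn


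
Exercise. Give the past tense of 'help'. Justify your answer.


Apply rule: Add -ed. 'help' becomes 'helped'.

helped


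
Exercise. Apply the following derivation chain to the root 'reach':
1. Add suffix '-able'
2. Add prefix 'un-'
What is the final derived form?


Step 1: Add suffix '-able' to 'reach' = 'reachable'
Step 2: Add prefix 'un-' to 'reachable' = 'unreachable'

unreachable


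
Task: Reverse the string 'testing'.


Reverse 'testing' character by character: 'gnitset'.

gnitset


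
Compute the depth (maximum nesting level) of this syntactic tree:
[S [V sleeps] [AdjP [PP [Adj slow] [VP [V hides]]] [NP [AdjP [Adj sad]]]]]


Count bracket nesting levels:
'[' at pos 0: depth = 1
'[' at pos 3: depth = 2
'[' at pos 14: depth = 2
'[' at pos 20: depth = 3
'[' at pos 24: depth = 4
'[' at pos 35: depth = 4
'[' at pos 39: depth = 5
'[' at pos 51: depth = 3
'[' at pos 55: depth = 4
'[' at pos 61: depth = 5
Maximum depth reached: 5

5


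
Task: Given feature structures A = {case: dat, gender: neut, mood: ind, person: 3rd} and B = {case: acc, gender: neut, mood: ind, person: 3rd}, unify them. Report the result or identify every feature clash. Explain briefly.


Compare features:
case: A=dat vs B=acc -> CLASH
gender: A=neut vs B=neut -> unified: neut
mood: A=ind vs B=ind -> unified: ind
person: A=3rd vs B=3rd -> unified: 3rd
Clash detected on feature 'case' (dat vs acc); unification fails.

CLASH on 'case' (dat vs acc)


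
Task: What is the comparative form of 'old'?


Apply comparative formation (add -er): 'old' -> 'older'.

older


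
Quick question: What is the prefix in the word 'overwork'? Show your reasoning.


The word 'overwork' = 'over' (prefix) + 'work' (root). The prefix is 'over'.

over


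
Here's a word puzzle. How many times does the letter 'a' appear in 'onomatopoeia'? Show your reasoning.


Letter 'a' in 'onomatopoeia': found at position(s) 5, 12 = 2 occurrence(s).

2


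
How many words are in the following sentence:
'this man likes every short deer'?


Split into words: this | man | likes | every | short | deer = 6 words.

6


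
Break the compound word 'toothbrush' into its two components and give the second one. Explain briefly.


Split 'toothbrush' into 'tooth' + 'brush'. The second part is 'brush'.

brush


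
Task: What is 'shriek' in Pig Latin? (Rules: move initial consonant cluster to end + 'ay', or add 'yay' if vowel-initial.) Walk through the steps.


'shriek': move consonant cluster 'shr' to end and add 'ay': 'iekshray'.

iekshray


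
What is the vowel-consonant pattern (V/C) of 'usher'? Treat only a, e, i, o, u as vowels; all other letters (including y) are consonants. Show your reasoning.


Letter mapping: u = V, s = C, h = C, e = V, r = C.

VCCVC


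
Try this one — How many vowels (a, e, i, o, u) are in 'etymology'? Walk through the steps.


Vowels in 'etymology': e, o, o = 3 vowels.

3


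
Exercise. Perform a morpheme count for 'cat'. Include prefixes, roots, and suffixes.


Decomposition: cat (free morpheme) = 1 morpheme(s)

1 morphemes


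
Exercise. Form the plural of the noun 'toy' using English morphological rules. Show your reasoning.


Apply rule: Add -s. 'toy' becomes 'toys'.

toys


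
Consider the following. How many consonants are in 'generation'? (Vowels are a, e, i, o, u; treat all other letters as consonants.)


Consonants in 'generation': g, n, r, t, n = 5 consonants.

5


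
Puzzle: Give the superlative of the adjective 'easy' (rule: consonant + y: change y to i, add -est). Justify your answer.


Apply superlative formation (consonant + y: change y to i, add -est): 'easy' -> 'easiest'.

easiest


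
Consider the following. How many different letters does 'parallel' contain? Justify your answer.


Unique letters in 'parallel': {a, e, l, p, r} = 5 distinct letters.

5
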